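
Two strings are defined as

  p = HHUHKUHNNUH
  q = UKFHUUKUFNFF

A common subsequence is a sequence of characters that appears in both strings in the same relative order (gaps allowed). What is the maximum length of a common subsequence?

Let dp[i][j] be the LCS length of the first i characters of p and the first j characters of q. dp[i][j] = dp[i-1][j-1]+1 when the i-th and j-th characters match, else max(dp[i-1][j], dp[i][j-1]).
    ·  U  K  F  H  U  U  K  U  F  N  F  F
 ·  0  0  0  0  0  0  0  0  0  0  0  0  0
 H  0  0  0  0  1  1  1  1  1  1  1  1  1
 H  0  0  0  0  1  1  1  1  1  1  1  1  1
 U  0  1  1  1  1  2  2  2  2  2  2  2  2
 H  0  1  1  1  2  2  2  2  2  2  2  2  2
 K  0  1  2  2  2  2  2  3  3  3  3  3  3
 U  0  1  2  2  2  3  3  3  4  4  4  4  4
 H  0  1  2  2  3  3  3  3  4  4  4  4  4
 N  0  1  2  2  3  3  3  3  4  4  5  5  5
 N  0  1  2  2  3  3  3  3  4  4  5  5  5
 U  0  1  2  2  3  4  4  4  4  4  5  5  5
 H  0  1  2  2  3  4  4  4  4  4  5  5  5
dp[11][12] = 5. One LCS (by backtracking along matches): HUKUN.

5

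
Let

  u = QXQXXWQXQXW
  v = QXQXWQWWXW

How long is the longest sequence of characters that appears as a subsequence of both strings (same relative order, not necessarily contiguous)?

Let dp[i][j] be the LCS length of the first i characters of u and the first j characters of v. dp[i][j] = dp[i-1][j-1]+1 when the i-th and j-th characters match, else max(dp[i-1][j], dp[i][j-1]).
    ·  Q  X  Q  X  W  Q  W  W  X  W
 ·  0  0  0  0  0  0  0  0  0  0  0
 Q  0  1  1  1  1  1  1  1  1  1  1
 X  0  1  2  2  2  2  2  2  2  2  2
 Q  0  1  2  3  3  3  3  3  3  3  3
 X  0  1  2  3  4  4  4  4  4  4  4
 X  0  1  2  3  4  4  4  4  4  5  5
 W  0  1  2  3  4  5  5  5  5  5  6
 Q  0  1  2  3  4  5  6  6  6  6  6
 X  0  1  2  3  4  5  6  6  6  7  7
 Q  0  1  2  3  4  5  6  6  6  7  7
 X  0  1  2  3  4  5  6  6  6  7  7
 W  0  1  2  3  4  5  6  7  7  7  8
dp[11][10] = 8. One LCS (by backtracking along matches): QXQXWQXW.

8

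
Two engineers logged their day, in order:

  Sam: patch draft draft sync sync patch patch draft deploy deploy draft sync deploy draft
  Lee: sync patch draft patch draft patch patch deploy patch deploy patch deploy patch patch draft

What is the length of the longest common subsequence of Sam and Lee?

9

Taking patch [1,2], draft [2,3], draft [3,5], patch [6,6], patch [7,7], deploy [9,8], deploy [10,10], deploy [13,12], draft [14,15] gives a common subsequence of length 9. dp[14][15] = 9 confirms this is the maximum.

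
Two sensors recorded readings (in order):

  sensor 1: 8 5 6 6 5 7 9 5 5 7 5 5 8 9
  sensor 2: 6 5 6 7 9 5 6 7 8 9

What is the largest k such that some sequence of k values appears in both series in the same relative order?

Let dp[i][j] be the LCS length of the first i values of sensor 1 and the first j values of sensor 2. dp[i][j] = dp[i-1][j-1]+1 when the i-th and j-th values match, else max(dp[i-1][j], dp[i][j-1]).
    ·  6  5  6  7  9  5  6  7  8  9
 ·  0  0  0  0  0  0  0  0  0  0  0
 8  0  0  0  0  0  0  0  0  0  1  1
 5  0  0  1  1  1  1  1  1  1  1  1
 6  0  1  1  2  2  2  2  2  2  2  2
 6  0  1  1  2  2  2  2  3  3  3  3
 5  0  1  2  2  2  2  3  3  3  3  3
 7  0  1  2  2  3  3  3  3  4  4  4
 9  0  1  2  2  3  4  4  4  4  4  5
 5  0  1  2  2  3  4  5  5  5  5  5
 5  0  1  2  2  3  4  5  5  5  5  5
 7  0  1  2  2  3  4  5  5  6  6  6
 5  0  1  2  2  3  4  5  5  6  6  6
 5  0  1  2  2  3  4  5  5  6  6  6
 8  0  1  2  2  3  4  5  5  6  7  7
 9  0  1  2  2  3  4  5  5  6  7  8
dp[14][10] = 8. One LCS (by backtracking along matches): 5, 6, 7, 9, 5, 7, 8, 9.

8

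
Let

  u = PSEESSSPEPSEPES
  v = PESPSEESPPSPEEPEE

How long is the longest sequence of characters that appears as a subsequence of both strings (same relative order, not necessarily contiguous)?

11

Pick P (u #1, v #4); then S (u #2, v #5); then E (u #3, v #6); then E (u #4, v #7); then S (u #5, v #8); then S (u #7, v #11); then P (u #8, v #12); then E (u #9, v #14); then P (u #10, v #15); then E (u #12, v #16); then E (u #14, v #17); all 11 characters appear in both, in order, and the DP table's final entry dp[15][17] is also 11, so no common subsequence is longer.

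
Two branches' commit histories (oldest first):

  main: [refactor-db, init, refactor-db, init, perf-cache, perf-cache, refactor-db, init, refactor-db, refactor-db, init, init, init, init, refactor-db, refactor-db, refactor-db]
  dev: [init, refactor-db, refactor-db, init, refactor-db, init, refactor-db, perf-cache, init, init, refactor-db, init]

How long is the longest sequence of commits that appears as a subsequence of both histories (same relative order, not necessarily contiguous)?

Match refactor-db at main[1]=dev[2], refactor-db at main[3]=dev[3], init at main[4]=dev[4], refactor-db at main[7]=dev[5], init at main[8]=dev[6], refactor-db at main[9]=dev[7], init at main[11]=dev[9], init at main[12]=dev[10], init at main[14]=dev[12] — 9 commits in the same relative order in both. dp[17][12] = 9 confirms this is the maximum.

9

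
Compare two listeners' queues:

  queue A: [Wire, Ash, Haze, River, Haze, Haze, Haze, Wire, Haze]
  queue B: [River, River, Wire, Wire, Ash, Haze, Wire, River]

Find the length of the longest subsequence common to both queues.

4

Pick Wire [1,4] → Ash [2,5] → Haze [3,6] → River [4,8]; all 4 songs appear in both, in order, and the DP table's final entry dp[9][8] is also 4, so no common subsequence is longer.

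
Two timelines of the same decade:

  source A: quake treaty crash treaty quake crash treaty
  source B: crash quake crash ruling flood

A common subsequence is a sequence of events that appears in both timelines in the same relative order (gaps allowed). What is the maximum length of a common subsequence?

Pick crash (source A #3, source B #1), quake (source A #5, source B #2), crash (source A #6, source B #3); all 3 events appear in both, in order. Since dp[7][5] = 3, nothing longer is possible.

3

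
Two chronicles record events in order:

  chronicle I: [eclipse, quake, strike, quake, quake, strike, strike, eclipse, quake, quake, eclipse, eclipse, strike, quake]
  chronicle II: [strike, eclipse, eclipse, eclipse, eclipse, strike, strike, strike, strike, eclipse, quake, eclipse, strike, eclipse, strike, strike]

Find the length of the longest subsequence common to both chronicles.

Pick eclipse [1,5]; then strike [3,7]; then strike [6,8]; then strike [7,9]; then eclipse [8,10]; then quake [10,11]; then eclipse [11,12]; then eclipse [12,14]; then strike [13,16]; all 9 events appear in both, in order. dp[14][16] = 9 confirms this is the maximum.

9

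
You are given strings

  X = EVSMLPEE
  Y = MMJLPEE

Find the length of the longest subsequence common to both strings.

One common subsequence of length 5: M [4,2], then L [5,4], then P [6,5], then E [7,6], then E [8,7]. Since dp[8][7] = 5, nothing longer is possible.

5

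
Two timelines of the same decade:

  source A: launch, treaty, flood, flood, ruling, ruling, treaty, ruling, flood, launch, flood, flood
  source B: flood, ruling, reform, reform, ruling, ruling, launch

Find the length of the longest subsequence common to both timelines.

One common subsequence of length 5: flood [4,1], then ruling [5,2], then ruling [6,5], then ruling [8,6], then launch [10,7], and the DP table's final entry dp[12][7] is also 5, so no common subsequence is longer.

5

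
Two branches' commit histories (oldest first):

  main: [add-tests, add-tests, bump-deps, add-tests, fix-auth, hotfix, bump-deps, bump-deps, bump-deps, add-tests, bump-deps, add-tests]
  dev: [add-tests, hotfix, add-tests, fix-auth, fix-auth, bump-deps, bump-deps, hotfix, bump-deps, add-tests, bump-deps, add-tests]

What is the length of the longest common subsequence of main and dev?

9

Pick add-tests at main[1]=dev[1]; then add-tests at main[2]=dev[3]; then fix-auth at main[5]=dev[5]; then bump-deps at main[7]=dev[6]; then bump-deps at main[8]=dev[7]; then bump-deps at main[9]=dev[9]; then add-tests at main[10]=dev[10]; then bump-deps at main[11]=dev[11]; then add-tests at main[12]=dev[12]; all 9 commits appear in both, in order. The LCS DP gives dp[12][12] = 9, so this is optimal.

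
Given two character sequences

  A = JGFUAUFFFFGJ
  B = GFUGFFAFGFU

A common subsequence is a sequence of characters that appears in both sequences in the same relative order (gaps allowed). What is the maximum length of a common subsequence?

Let dp[i][j] be the LCS length of the first i characters of A and the first j characters of B. dp[i][j] = dp[i-1][j-1]+1 when the i-th and j-th characters match, else max(dp[i-1][j], dp[i][j-1]).
    ·  G  F  U  G  F  F  A  F  G  F  U
 ·  0  0  0  0  0  0  0  0  0  0  0  0
 J  0  0  0  0  0  0  0  0  0  0  0  0
 G  0  1  1  1  1  1  1  1  1  1  1  1
 F  0  1  2  2  2  2  2  2  2  2  2  2
 U  0  1  2  3  3  3  3  3  3  3  3  3
 A  0  1  2  3  3  3  3  4  4  4  4  4
 U  0  1  2  3  3  3  3  4  4  4  4  5
 F  0  1  2  3  3  4  4  4  5  5  5  5
 F  0  1  2  3  3  4  5  5  5  5  6  6
 F  0  1  2  3  3  4  5  5  6  6  6  6
 F  0  1  2  3  3  4  5  5  6  6  7  7
 G  0  1  2  3  4  4  5  5  6  7  7  7
 J  0  1  2  3  4  4  5  5  6  7  7  7
dp[12][11] = 7. One LCS (by backtracking along matches): GFUFFFF.

7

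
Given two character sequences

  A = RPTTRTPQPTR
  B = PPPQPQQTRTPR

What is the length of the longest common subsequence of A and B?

6

Let dp[i][j] be the LCS length of the first i characters of A and the first j characters of B. dp[i][j] = dp[i-1][j-1]+1 when the i-th and j-th characters match, else max(dp[i-1][j], dp[i][j-1]).
    ·  P  P  P  Q  P  Q  Q  T  R  T  P  R
 ·  0  0  0  0  0  0  0  0  0  0  0  0  0
 R  0  0  0  0  0  0  0  0  0  1  1  1  1
 P  0  1  1  1  1  1  1  1  1  1  1  2  2
 T  0  1  1  1  1  1  1  1  2  2  2  2  2
 T  0  1  1  1  1  1  1  1  2  2  3  3  3
 R  0  1  1  1  1  1  1  1  2  3  3  3  4
 T  0  1  1  1  1  1  1  1  2  3  4  4  4
 P  0  1  2  2  2  2  2  2  2  3  4  5  5
 Q  0  1  2  2  3  3  3  3  3  3  4  5  5
 P  0  1  2  3  3  4  4  4  4  4  4  5  5
 T  0  1  2  3  3  4  4  4  5  5  5  5  5
 R  0  1  2  3  3  4  4  4  5  6  6  6  6
dp[11][12] = 6. One LCS (by backtracking along matches): PTRTPR.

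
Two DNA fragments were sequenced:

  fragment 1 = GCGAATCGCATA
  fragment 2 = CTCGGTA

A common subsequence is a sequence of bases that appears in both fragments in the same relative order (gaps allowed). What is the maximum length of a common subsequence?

One common subsequence of length 6: C (fragment 1 #2, fragment 2 #1), then T (fragment 1 #6, fragment 2 #2), then C (fragment 1 #7, fragment 2 #3), then G (fragment 1 #8, fragment 2 #5), then T (fragment 1 #11, fragment 2 #6), then A (fragment 1 #12, fragment 2 #7). Since dp[12][7] = 6, nothing longer is possible.

6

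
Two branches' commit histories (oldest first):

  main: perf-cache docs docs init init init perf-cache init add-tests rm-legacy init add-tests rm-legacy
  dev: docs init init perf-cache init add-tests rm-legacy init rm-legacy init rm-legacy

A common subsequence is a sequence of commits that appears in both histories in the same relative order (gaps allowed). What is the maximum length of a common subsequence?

Pick docs (main #3, dev #1), then init (main #5, dev #2), then init (main #6, dev #3), then perf-cache (main #7, dev #4), then init (main #8, dev #5), then add-tests (main #9, dev #6), then rm-legacy (main #10, dev #9), then init (main #11, dev #10), then rm-legacy (main #13, dev #11); all 9 commits appear in both, in order, and the DP table's final entry dp[13][11] is also 9, so no common subsequence is longer.

9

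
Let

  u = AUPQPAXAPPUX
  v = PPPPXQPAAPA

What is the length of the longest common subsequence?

6

Taking P (u #3, v #4), Q (u #4, v #6), P (u #5, v #7), A (u #6, v #8), A (u #8, v #9), P (u #9, v #10) gives a common subsequence of length 6. dp[12][11] = 6 confirms this is the maximum.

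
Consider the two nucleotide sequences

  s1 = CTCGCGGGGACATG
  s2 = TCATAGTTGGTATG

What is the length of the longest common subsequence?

8

Taking C (s1 #1, s2 #2); then T (s1 #2, s2 #4); then G (s1 #4, s2 #6); then G (s1 #6, s2 #9); then G (s1 #7, s2 #10); then A (s1 #12, s2 #12); then T (s1 #13, s2 #13); then G (s1 #14, s2 #14) gives a common subsequence of length 8. Since dp[14][14] = 8, nothing longer is possible.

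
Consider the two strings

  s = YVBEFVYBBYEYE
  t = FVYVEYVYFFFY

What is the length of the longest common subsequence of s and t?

6

Pick Y (s #1, t #3), V (s #2, t #4), E (s #4, t #5), V (s #6, t #7), Y (s #7, t #8), Y (s #12, t #12); all 6 characters appear in both, in order, and the DP table's final entry dp[13][12] is also 6, so no common subsequence is longer.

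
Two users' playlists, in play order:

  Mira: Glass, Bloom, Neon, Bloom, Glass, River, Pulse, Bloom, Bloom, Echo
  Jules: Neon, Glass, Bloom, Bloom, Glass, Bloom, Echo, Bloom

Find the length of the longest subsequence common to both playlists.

Taking Glass [1,2]; then Bloom [2,3]; then Bloom [4,4]; then Glass [5,5]; then Bloom [8,6]; then Bloom [9,8] gives a common subsequence of length 6. The LCS DP gives dp[10][8] = 6, so this is optimal.

6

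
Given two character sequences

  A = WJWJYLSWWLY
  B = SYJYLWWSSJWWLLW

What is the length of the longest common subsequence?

One common subsequence of length 7: J at A[4]=B[3]; then Y at A[5]=B[4]; then L at A[6]=B[5]; then S at A[7]=B[9]; then W at A[8]=B[11]; then W at A[9]=B[12]; then L at A[10]=B[14]. Since dp[11][15] = 7, nothing longer is possible.

7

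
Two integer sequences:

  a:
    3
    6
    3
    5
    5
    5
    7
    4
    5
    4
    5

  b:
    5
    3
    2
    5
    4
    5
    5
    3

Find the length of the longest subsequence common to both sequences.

5

One common subsequence of length 5: 3 (a #1, b #2) → 5 (a #6, b #4) → 4 (a #8, b #5) → 5 (a #9, b #6) → 5 (a #11, b #7). The LCS DP gives dp[11][8] = 5, so this is optimal.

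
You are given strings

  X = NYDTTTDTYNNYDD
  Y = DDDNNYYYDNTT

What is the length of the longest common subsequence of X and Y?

Pick D at X[3]=Y[2] → D at X[7]=Y[3] → N at X[10]=Y[4] → N at X[11]=Y[5] → Y at X[12]=Y[8] → D at X[13]=Y[9]; all 6 characters appear in both, in order. dp[14][12] = 6 confirms this is the maximum.

6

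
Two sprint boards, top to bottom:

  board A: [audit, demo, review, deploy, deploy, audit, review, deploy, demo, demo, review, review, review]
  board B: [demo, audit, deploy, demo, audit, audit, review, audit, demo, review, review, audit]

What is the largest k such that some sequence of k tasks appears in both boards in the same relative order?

7

Match audit (board A #1, board B #2); then demo (board A #2, board B #4); then review (board A #3, board B #7); then audit (board A #6, board B #8); then demo (board A #10, board B #9); then review (board A #11, board B #10); then review (board A #12, board B #11) — 7 tasks in the same relative order in both. The LCS DP gives dp[13][12] = 7, so this is optimal.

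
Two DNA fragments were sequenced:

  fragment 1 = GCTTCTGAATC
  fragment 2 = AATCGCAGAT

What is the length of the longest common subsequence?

Let dp[i][j] be the LCS length of the first i bases of fragment 1 and the first j bases of fragment 2. dp[i][j] = dp[i-1][j-1]+1 when the i-th and j-th bases match, else max(dp[i-1][j], dp[i][j-1]).
    ·  A  A  T  C  G  C  A  G  A  T
 ·  0  0  0  0  0  0  0  0  0  0  0
 G  0  0  0  0  0  1  1  1  1  1  1
 C  0  0  0  0  1  1  2  2  2  2  2
 T  0  0  0  1  1  1  2  2  2  2  3
 T  0  0  0  1  1  1  2  2  2  2  3
 C  0  0  0  1  2  2  2  2  2  2  3
 T  0  0  0  1  2  2  2  2  2  2  3
 G  0  0  0  1  2  3  3  3  3  3  3
 A  0  1  1  1  2  3  3  4  4  4  4
 A  0  1  2  2  2  3  3  4  4  5  5
 T  0  1  2  3  3  3  3  4  4  5  6
 C  0  1  2  3  4  4  4  4  4  5  6
dp[11][10] = 6. One LCS (by backtracking along matches): TCGAAT.

6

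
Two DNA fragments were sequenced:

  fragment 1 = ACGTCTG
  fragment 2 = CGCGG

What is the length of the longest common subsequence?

4

Match C (fragment 1 #2, fragment 2 #1), then G (fragment 1 #3, fragment 2 #2), then C (fragment 1 #5, fragment 2 #3), then G (fragment 1 #7, fragment 2 #5) — 4 bases in the same relative order in both. Since dp[7][5] = 4, nothing longer is possible.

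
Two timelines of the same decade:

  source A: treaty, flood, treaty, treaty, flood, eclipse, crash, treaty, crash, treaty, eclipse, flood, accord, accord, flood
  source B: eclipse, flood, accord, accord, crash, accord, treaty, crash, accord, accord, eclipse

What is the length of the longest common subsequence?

Match flood (source A #2, source B #2), then crash (source A #7, source B #5), then treaty (source A #8, source B #7), then crash (source A #9, source B #8), then accord (source A #13, source B #9), then accord (source A #14, source B #10) — 6 events in the same relative order in both. Since dp[15][11] = 6, nothing longer is possible.

6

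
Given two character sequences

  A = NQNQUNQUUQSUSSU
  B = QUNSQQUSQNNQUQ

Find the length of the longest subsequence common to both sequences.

8

Match N at A[1]=B[3], Q at A[2]=B[5], Q at A[4]=B[6], U at A[5]=B[7], N at A[6]=B[11], Q at A[7]=B[12], U at A[9]=B[13], Q at A[10]=B[14] — 8 characters in the same relative order in both. The LCS DP gives dp[15][14] = 8, so this is optimal.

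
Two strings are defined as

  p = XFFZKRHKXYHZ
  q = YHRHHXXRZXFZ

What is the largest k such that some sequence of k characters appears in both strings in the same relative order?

One common subsequence of length 4: X at p[1]=q[7], Z at p[4]=q[9], X at p[9]=q[10], Z at p[12]=q[12], and the DP table's final entry dp[12][12] is also 4, so no common subsequence is longer.

4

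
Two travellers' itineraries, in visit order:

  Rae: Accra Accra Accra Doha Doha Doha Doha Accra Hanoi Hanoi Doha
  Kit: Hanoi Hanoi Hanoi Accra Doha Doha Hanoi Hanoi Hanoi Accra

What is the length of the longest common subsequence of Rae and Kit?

Pick Accra (Rae #3, Kit #4) → Doha (Rae #4, Kit #5) → Doha (Rae #5, Kit #6) → Hanoi (Rae #9, Kit #8) → Hanoi (Rae #10, Kit #9); all 5 stops appear in both, in order. Since dp[11][10] = 5, nothing longer is possible.

5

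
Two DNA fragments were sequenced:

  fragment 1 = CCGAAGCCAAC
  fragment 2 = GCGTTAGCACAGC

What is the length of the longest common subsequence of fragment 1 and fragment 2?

8

Taking C [2,2], then G [3,3], then A [5,6], then G [6,7], then C [7,8], then C [8,10], then A [9,11], then C [11,13] gives a common subsequence of length 8, and the DP table's final entry dp[11][13] is also 8, so no common subsequence is longer.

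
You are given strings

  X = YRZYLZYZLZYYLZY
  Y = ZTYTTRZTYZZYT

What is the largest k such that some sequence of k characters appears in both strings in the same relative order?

One common subsequence of length 7: Y (X #1, Y #3) → R (X #2, Y #6) → Z (X #3, Y #7) → Y (X #7, Y #9) → Z (X #8, Y #10) → Z (X #10, Y #11) → Y (X #11, Y #12), and the DP table's final entry dp[15][13] is also 7, so no common subsequence is longer.

7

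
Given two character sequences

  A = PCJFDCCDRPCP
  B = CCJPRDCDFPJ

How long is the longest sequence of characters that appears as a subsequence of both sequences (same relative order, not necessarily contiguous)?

Pick C at A[2]=B[2], then J at A[3]=B[3], then D at A[5]=B[6], then C at A[7]=B[7], then D at A[8]=B[8], then P at A[10]=B[10]; all 6 characters appear in both, in order. The LCS DP gives dp[12][11] = 6, so this is optimal.

6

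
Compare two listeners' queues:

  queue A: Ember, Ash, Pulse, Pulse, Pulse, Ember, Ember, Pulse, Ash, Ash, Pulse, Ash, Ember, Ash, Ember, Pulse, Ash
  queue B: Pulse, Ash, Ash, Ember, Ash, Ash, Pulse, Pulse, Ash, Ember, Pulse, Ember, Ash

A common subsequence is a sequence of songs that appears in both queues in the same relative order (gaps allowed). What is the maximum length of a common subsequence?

9

One common subsequence of length 9: Ash [2,3], then Ember [7,4], then Ash [9,5], then Ash [10,6], then Pulse [11,8], then Ash [12,9], then Ember [13,10], then Ember [15,12], then Ash [17,13]. The LCS DP gives dp[17][13] = 9, so this is optimal.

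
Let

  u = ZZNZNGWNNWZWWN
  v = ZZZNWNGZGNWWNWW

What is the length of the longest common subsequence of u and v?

10

Match Z [1,1] → Z [2,2] → Z [4,3] → N [5,4] → W [7,5] → N [8,6] → N [9,10] → W [10,12] → W [12,14] → W [13,15] — 10 characters in the same relative order in both, and the DP table's final entry dp[14][15] is also 10, so no common subsequence is longer.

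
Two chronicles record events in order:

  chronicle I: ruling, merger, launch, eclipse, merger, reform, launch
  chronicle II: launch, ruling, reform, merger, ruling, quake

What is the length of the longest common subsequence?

2

Pick ruling (chronicle I #1, chronicle II #2); then merger (chronicle I #2, chronicle II #4); all 2 events appear in both, in order. dp[7][6] = 2 confirms this is the maximum.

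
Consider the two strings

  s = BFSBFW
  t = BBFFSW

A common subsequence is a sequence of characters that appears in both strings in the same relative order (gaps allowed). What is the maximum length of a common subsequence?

4

Match B [1,2] → F [2,4] → S [3,5] → W [6,6] — 4 characters in the same relative order in both, and the DP table's final entry dp[6][6] is also 4, so no common subsequence is longer.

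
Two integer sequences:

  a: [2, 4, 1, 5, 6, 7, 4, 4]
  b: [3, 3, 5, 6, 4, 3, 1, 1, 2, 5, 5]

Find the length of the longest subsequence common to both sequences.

3

Pick 4 [2,5], 1 [3,8], 5 [4,11]; all 3 values appear in both, in order. Since dp[8][11] = 3, nothing longer is possible.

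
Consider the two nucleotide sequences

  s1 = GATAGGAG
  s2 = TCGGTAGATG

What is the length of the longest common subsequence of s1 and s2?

6

Match G at s1[1]=s2[4], then T at s1[3]=s2[5], then A at s1[4]=s2[6], then G at s1[6]=s2[7], then A at s1[7]=s2[8], then G at s1[8]=s2[10] — 6 bases in the same relative order in both. Since dp[8][10] = 6, nothing longer is possible.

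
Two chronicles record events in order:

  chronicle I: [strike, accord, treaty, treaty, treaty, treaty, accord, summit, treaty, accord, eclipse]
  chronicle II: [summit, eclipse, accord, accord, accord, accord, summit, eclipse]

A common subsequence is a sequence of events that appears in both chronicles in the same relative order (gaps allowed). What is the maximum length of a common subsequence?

One common subsequence of length 4: accord at chronicle I[2]=chronicle II[5], then accord at chronicle I[7]=chronicle II[6], then summit at chronicle I[8]=chronicle II[7], then eclipse at chronicle I[11]=chronicle II[8]. Since dp[11][8] = 4, nothing longer is possible.

4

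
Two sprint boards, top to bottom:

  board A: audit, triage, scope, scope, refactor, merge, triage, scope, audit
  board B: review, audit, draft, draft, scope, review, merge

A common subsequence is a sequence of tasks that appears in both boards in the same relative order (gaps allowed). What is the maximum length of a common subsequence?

Taking audit at board A[1]=board B[2] → scope at board A[3]=board B[5] → merge at board A[6]=board B[7] gives a common subsequence of length 3, and the DP table's final entry dp[9][7] is also 3, so no common subsequence is longer.

3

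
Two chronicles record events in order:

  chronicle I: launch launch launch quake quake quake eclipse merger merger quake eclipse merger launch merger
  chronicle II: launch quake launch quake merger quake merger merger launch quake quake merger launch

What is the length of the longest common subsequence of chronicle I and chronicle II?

Pick launch at chronicle I[1]=chronicle II[1]; then launch at chronicle I[3]=chronicle II[3]; then quake at chronicle I[4]=chronicle II[4]; then quake at chronicle I[6]=chronicle II[6]; then merger at chronicle I[8]=chronicle II[7]; then merger at chronicle I[9]=chronicle II[8]; then quake at chronicle I[10]=chronicle II[11]; then merger at chronicle I[12]=chronicle II[12]; then launch at chronicle I[13]=chronicle II[13]; all 9 events appear in both, in order. dp[14][13] = 9 confirms this is the maximum.

9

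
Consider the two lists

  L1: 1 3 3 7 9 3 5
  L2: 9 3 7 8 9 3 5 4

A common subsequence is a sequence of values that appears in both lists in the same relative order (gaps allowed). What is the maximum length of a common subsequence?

5

Pick 3 at L1[3]=L2[2] → 7 at L1[4]=L2[3] → 9 at L1[5]=L2[5] → 3 at L1[6]=L2[6] → 5 at L1[7]=L2[7]; all 5 values appear in both, in order, and the DP table's final entry dp[7][8] is also 5, so no common subsequence is longer.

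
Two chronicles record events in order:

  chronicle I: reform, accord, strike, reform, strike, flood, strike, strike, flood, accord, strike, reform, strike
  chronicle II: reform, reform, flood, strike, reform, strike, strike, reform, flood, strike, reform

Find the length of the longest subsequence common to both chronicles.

8

One common subsequence of length 8: reform (chronicle I #1, chronicle II #2) → strike (chronicle I #3, chronicle II #4) → reform (chronicle I #4, chronicle II #5) → strike (chronicle I #5, chronicle II #6) → strike (chronicle I #7, chronicle II #7) → flood (chronicle I #9, chronicle II #9) → strike (chronicle I #11, chronicle II #10) → reform (chronicle I #12, chronicle II #11), and the DP table's final entry dp[13][11] is also 8, so no common subsequence is longer.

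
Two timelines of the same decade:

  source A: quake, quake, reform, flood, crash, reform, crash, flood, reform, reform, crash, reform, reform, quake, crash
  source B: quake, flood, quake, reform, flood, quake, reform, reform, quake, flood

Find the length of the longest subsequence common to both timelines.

Pick quake (source A #1, source B #1), then quake (source A #2, source B #3), then reform (source A #3, source B #4), then flood (source A #4, source B #5), then reform (source A #12, source B #7), then reform (source A #13, source B #8), then quake (source A #14, source B #9); all 7 events appear in both, in order. The LCS DP gives dp[15][10] = 7, so this is optimal.

7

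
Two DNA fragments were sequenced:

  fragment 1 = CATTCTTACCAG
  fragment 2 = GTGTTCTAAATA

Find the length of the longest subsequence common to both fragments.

Let dp[i][j] be the LCS length of the first i bases of fragment 1 and the first j bases of fragment 2. dp[i][j] = dp[i-1][j-1]+1 when the i-th and j-th bases match, else max(dp[i-1][j], dp[i][j-1]).
    ·  G  T  G  T  T  C  T  A  A  A  T  A
 ·  0  0  0  0  0  0  0  0  0  0  0  0  0
 C  0  0  0  0  0  0  1  1  1  1  1  1  1
 A  0  0  0  0  0  0  1  1  2  2  2  2  2
 T  0  0  1  1  1  1  1  2  2  2  2  3  3
 T  0  0  1  1  2  2  2  2  2  2  2  3  3
 C  0  0  1  1  2  2  3  3  3  3  3  3  3
 T  0  0  1  1  2  3  3  4  4  4  4  4  4
 T  0  0  1  1  2  3  3  4  4  4  4  5  5
 A  0  0  1  1  2  3  3  4  5  5  5  5  6
 C  0  0  1  1  2  3  4  4  5  5  5  5  6
 C  0  0  1  1  2  3  4  4  5  5  5  5  6
 A  0  0  1  1  2  3  4  4  5  6  6  6  6
 G  0  1  1  2  2  3  4  4  5  6  6  6  6
dp[12][12] = 6. One LCS (by backtracking along matches): TTCTTA.

6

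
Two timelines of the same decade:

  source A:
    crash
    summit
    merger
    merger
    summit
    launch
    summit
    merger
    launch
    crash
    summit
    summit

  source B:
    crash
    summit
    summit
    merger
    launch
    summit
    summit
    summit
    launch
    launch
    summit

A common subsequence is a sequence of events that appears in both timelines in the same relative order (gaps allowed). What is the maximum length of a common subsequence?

Match crash at source A[1]=source B[1], summit at source A[2]=source B[3], merger at source A[3]=source B[4], summit at source A[5]=source B[8], launch at source A[6]=source B[9], launch at source A[9]=source B[10], summit at source A[12]=source B[11] — 7 events in the same relative order in both. Since dp[12][11] = 7, nothing longer is possible.

7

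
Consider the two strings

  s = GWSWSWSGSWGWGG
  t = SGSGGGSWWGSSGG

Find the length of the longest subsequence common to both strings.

Pick G [1,6] → S [3,7] → W [4,8] → W [6,9] → S [7,11] → S [9,12] → G [13,13] → G [14,14]; all 8 characters appear in both, in order. dp[14][14] = 8 confirms this is the maximum.

8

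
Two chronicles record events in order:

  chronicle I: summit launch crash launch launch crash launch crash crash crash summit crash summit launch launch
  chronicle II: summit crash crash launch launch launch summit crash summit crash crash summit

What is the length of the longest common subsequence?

One common subsequence of length 9: summit at chronicle I[1]=chronicle II[1], then crash at chronicle I[3]=chronicle II[3], then launch at chronicle I[4]=chronicle II[4], then launch at chronicle I[5]=chronicle II[5], then launch at chronicle I[7]=chronicle II[6], then crash at chronicle I[8]=chronicle II[8], then crash at chronicle I[10]=chronicle II[10], then crash at chronicle I[12]=chronicle II[11], then summit at chronicle I[13]=chronicle II[12], and the DP table's final entry dp[15][12] is also 9, so no common subsequence is longer.

9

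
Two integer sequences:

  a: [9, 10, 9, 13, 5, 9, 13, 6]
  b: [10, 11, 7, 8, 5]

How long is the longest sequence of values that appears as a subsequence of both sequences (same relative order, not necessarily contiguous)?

Let dp[i][j] be the LCS length of the first i values of a and the first j values of b. dp[i][j] = dp[i-1][j-1]+1 when the i-th and j-th values match, else max(dp[i-1][j], dp[i][j-1]).
    · 10 11  7  8  5
 ·  0  0  0  0  0  0
 9  0  0  0  0  0  0
10  0  1  1  1  1  1
 9  0  1  1  1  1  1
13  0  1  1  1  1  1
 5  0  1  1  1  1  2
 9  0  1  1  1  1  2
13  0  1  1  1  1  2
 6  0  1  1  1  1  2
dp[8][5] = 2. One LCS (by backtracking along matches): 10, 5.

2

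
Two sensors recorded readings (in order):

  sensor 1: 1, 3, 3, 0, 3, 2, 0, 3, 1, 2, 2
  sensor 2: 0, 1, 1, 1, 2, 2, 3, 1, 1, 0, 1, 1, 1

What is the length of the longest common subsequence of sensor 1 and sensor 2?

Let dp[i][j] be the LCS length of the first i values of sensor 1 and the first j values of sensor 2. dp[i][j] = dp[i-1][j-1]+1 when the i-th and j-th values match, else max(dp[i-1][j], dp[i][j-1]).
    ·  0  1  1  1  2  2  3  1  1  0  1  1  1
 ·  0  0  0  0  0  0  0  0  0  0  0  0  0  0
 1  0  0  1  1  1  1  1  1  1  1  1  1  1  1
 3  0  0  1  1  1  1  1  2  2  2  2  2  2  2
 3  0  0  1  1  1  1  1  2  2  2  2  2  2  2
 0  0  1  1  1  1  1  1  2  2  2  3  3  3  3
 3  0  1  1  1  1  1  1  2  2  2  3  3  3  3
 2  0  1  1  1  1  2  2  2  2  2  3  3  3  3
 0  0  1  1  1  1  2  2  2  2  2  3  3  3  3
 3  0  1  1  1  1  2  2  3  3  3  3  3  3  3
 1  0  1  2  2  2  2  2  3  4  4  4  4  4  4
 2  0  1  2  2  2  3  3  3  4  4  4  4  4  4
 2  0  1  2  2  2  3  4  4  4  4  4  4  4  4
dp[11][13] = 4. One LCS (by backtracking along matches): 1, 3, 0, 1.

4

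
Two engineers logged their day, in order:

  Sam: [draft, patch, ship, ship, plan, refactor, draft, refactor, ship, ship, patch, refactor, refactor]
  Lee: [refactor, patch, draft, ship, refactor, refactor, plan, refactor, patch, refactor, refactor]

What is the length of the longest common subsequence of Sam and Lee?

7

Taking draft at Sam[1]=Lee[3], then ship at Sam[3]=Lee[4], then plan at Sam[5]=Lee[7], then refactor at Sam[8]=Lee[8], then patch at Sam[11]=Lee[9], then refactor at Sam[12]=Lee[10], then refactor at Sam[13]=Lee[11] gives a common subsequence of length 7. dp[13][11] = 7 confirms this is the maximum.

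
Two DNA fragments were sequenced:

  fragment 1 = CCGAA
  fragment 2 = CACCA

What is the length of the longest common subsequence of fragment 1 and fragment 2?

Let dp[i][j] be the LCS length of the first i bases of fragment 1 and the first j bases of fragment 2. dp[i][j] = dp[i-1][j-1]+1 when the i-th and j-th bases match, else max(dp[i-1][j], dp[i][j-1]).
    ·  C  A  C  C  A
 ·  0  0  0  0  0  0
 C  0  1  1  1  1  1
 C  0  1  1  2  2  2
 G  0  1  1  2  2  2
 A  0  1  2  2  2  3
 A  0  1  2  2  2  3
dp[5][5] = 3. One LCS (by backtracking along matches): CCA.

3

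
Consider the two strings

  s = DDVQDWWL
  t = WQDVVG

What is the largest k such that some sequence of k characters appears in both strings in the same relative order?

Let dp[i][j] be the LCS length of the first i characters of s and the first j characters of t. dp[i][j] = dp[i-1][j-1]+1 when the i-th and j-th characters match, else max(dp[i-1][j], dp[i][j-1]).
    ·  W  Q  D  V  V  G
 ·  0  0  0  0  0  0  0
 D  0  0  0  1  1  1  1
 D  0  0  0  1  1  1  1
 V  0  0  0  1  2  2  2
 Q  0  0  1  1  2  2  2
 D  0  0  1  2  2  2  2
 W  0  1  1  2  2  2  2
 W  0  1  1  2  2  2  2
 L  0  1  1  2  2  2  2
dp[8][6] = 2. One LCS (by backtracking along matches): DV.

2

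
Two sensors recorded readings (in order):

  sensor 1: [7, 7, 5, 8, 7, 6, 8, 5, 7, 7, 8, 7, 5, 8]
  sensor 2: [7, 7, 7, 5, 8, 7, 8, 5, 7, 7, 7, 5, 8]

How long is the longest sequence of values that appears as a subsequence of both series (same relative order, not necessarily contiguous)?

Match 7 [1,2], then 7 [2,3], then 5 [3,4], then 8 [4,5], then 7 [5,6], then 8 [7,7], then 5 [8,8], then 7 [9,9], then 7 [10,10], then 7 [12,11], then 5 [13,12], then 8 [14,13] — 12 values in the same relative order in both. Since dp[14][13] = 12, nothing longer is possible.

12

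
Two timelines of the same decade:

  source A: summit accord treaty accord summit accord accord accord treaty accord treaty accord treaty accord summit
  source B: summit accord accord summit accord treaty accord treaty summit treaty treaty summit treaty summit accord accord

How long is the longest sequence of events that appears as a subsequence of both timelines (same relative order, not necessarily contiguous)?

Pick summit (source A #1, source B #1), then accord (source A #2, source B #2), then accord (source A #4, source B #3), then summit (source A #5, source B #4), then accord (source A #6, source B #5), then accord (source A #7, source B #7), then treaty (source A #9, source B #11), then treaty (source A #11, source B #13), then accord (source A #12, source B #15), then accord (source A #14, source B #16); all 10 events appear in both, in order. dp[15][16] = 10 confirms this is the maximum.

10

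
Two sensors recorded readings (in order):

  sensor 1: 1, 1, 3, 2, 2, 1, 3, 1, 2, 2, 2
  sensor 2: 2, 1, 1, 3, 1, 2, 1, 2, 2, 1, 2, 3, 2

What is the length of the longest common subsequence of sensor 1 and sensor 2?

8

Match 1 (sensor 1 #1, sensor 2 #2), then 1 (sensor 1 #2, sensor 2 #3), then 3 (sensor 1 #3, sensor 2 #4), then 2 (sensor 1 #4, sensor 2 #8), then 2 (sensor 1 #5, sensor 2 #9), then 1 (sensor 1 #6, sensor 2 #10), then 3 (sensor 1 #7, sensor 2 #12), then 2 (sensor 1 #11, sensor 2 #13) — 8 values in the same relative order in both. Since dp[11][13] = 8, nothing longer is possible.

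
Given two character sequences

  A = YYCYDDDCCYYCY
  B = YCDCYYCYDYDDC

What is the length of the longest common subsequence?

8

Pick Y [1,5], then Y [2,6], then C [3,7], then Y [4,8], then D [5,9], then D [6,11], then D [7,12], then C [12,13]; all 8 characters appear in both, in order. dp[13][13] = 8 confirms this is the maximum.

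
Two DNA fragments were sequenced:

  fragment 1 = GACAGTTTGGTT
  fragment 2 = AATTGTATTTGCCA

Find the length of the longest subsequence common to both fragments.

Match A [2,1] → A [4,2] → G [5,5] → T [6,8] → T [7,9] → T [8,10] → G [9,11] — 7 bases in the same relative order in both. The LCS DP gives dp[12][14] = 7, so this is optimal.

7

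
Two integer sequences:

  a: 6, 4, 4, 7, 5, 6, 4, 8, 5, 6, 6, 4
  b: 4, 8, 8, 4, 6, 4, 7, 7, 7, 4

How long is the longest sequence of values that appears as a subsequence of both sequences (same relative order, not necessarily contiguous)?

Match 4 [2,1] → 4 [3,4] → 6 [6,5] → 4 [7,6] → 4 [12,10] — 5 values in the same relative order in both. dp[12][10] = 5 confirms this is the maximum.

5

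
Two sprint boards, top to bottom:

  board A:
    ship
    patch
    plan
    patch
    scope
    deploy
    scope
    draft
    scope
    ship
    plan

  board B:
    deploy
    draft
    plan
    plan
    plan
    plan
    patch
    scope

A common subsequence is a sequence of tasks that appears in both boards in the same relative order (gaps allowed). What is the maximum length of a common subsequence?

3

Pick plan [3,6] → patch [4,7] → scope [9,8]; all 3 tasks appear in both, in order. Since dp[11][8] = 3, nothing longer is possible.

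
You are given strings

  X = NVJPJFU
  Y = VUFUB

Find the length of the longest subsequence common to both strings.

Let dp[i][j] be the LCS length of the first i characters of X and the first j characters of Y. dp[i][j] = dp[i-1][j-1]+1 when the i-th and j-th characters match, else max(dp[i-1][j], dp[i][j-1]).
    ·  V  U  F  U  B
 ·  0  0  0  0  0  0
 N  0  0  0  0  0  0
 V  0  1  1  1  1  1
 J  0  1  1  1  1  1
 P  0  1  1  1  1  1
 J  0  1  1  1  1  1
 F  0  1  1  2  2  2
 U  0  1  2  2  3  3
dp[7][5] = 3. One LCS (by backtracking along matches): VFU.

3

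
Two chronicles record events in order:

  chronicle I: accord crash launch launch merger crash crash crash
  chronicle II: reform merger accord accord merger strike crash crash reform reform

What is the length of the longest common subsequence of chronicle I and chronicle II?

Pick accord at chronicle I[1]=chronicle II[4]; then merger at chronicle I[5]=chronicle II[5]; then crash at chronicle I[6]=chronicle II[7]; then crash at chronicle I[7]=chronicle II[8]; all 4 events appear in both, in order. dp[8][10] = 4 confirms this is the maximum.

4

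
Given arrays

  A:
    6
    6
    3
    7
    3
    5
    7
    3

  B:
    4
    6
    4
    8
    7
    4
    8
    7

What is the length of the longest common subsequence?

3

Let dp[i][j] be the LCS length of the first i values of A and the first j values of B. dp[i][j] = dp[i-1][j-1]+1 when the i-th and j-th values match, else max(dp[i-1][j], dp[i][j-1]).
    ·  4  6  4  8  7  4  8  7
 ·  0  0  0  0  0  0  0  0  0
 6  0  0  1  1  1  1  1  1  1
 6  0  0  1  1  1  1  1  1  1
 3  0  0  1  1  1  1  1  1  1
 7  0  0  1  1  1  2  2  2  2
 3  0  0  1  1  1  2  2  2  2
 5  0  0  1  1  1  2  2  2  2
 7  0  0  1  1  1  2  2  2  3
 3  0  0  1  1  1  2  2  2  3
dp[8][8] = 3. One LCS (by backtracking along matches): 6, 7, 7.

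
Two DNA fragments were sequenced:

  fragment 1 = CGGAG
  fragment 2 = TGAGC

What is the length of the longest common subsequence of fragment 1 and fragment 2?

Match G (fragment 1 #3, fragment 2 #2); then A (fragment 1 #4, fragment 2 #3); then G (fragment 1 #5, fragment 2 #4) — 3 bases in the same relative order in both. The LCS DP gives dp[5][5] = 3, so this is optimal.

3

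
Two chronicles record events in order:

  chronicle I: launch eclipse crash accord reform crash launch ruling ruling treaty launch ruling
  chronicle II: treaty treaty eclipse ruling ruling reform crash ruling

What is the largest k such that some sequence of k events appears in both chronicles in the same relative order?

4

Taking eclipse (chronicle I #2, chronicle II #3); then reform (chronicle I #5, chronicle II #6); then crash (chronicle I #6, chronicle II #7); then ruling (chronicle I #12, chronicle II #8) gives a common subsequence of length 4. Since dp[12][8] = 4, nothing longer is possible.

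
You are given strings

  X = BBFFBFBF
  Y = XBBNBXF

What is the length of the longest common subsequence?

4

Let dp[i][j] be the LCS length of the first i characters of X and the first j characters of Y. dp[i][j] = dp[i-1][j-1]+1 when the i-th and j-th characters match, else max(dp[i-1][j], dp[i][j-1]).
    ·  X  B  B  N  B  X  F
 ·  0  0  0  0  0  0  0  0
 B  0  0  1  1  1  1  1  1
 B  0  0  1  2  2  2  2  2
 F  0  0  1  2  2  2  2  3
 F  0  0  1  2  2  2  2  3
 B  0  0  1  2  2  3  3  3
 F  0  0  1  2  2  3  3  4
 B  0  0  1  2  2  3  3  4
 F  0  0  1  2  2  3  3  4
dp[8][7] = 4. One LCS (by backtracking along matches): BBBF.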